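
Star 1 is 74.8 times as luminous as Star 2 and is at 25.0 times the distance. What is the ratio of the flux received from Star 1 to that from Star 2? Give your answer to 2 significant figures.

F = L/(4πd²), so F_1/F_2 = (L_1/L_2) / (d_1/d_2)²
= 74.8 / (25.0)² = 74.8 / 625.0 = 0.1197.

0.12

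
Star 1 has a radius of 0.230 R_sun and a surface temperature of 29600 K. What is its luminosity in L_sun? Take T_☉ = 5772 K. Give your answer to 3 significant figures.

L/L_☉ = (R/R_☉)² (T/T_☉)⁴ = (0.230)² × (29600/5772)⁴
       = 0.05290 × (5.128)⁴ = 0.05290 × 691.6 = 36.59.

36.6 L_sun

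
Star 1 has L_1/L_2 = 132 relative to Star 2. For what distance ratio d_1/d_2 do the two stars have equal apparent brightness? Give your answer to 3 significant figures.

11.5

Equal flux requires L_1/d_1² = L_2/d_2², so d_1/d_2 = √(L_1/L_2)
= √(132) = 11.49.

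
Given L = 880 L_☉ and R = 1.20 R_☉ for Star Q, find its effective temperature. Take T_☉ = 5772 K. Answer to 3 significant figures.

2.87×10^4 K

T/T_☉ = (L/L_☉)^(1/4) / (R/R_☉)^(1/2)
T = 5772 × (880)^(1/4) / √(1.20) = 5772 × 5.447 / 1.095 = 2.870×10^4 K.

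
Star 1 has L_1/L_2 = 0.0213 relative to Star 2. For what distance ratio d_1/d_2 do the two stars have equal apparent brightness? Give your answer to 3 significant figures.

0.146

Equal flux requires L_1/d_1² = L_2/d_2², so d_1/d_2 = √(L_1/L_2)
= √(0.0213) = 0.1459.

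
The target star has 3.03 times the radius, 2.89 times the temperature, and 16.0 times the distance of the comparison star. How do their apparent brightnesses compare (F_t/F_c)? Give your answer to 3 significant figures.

L_t/L_c = (R_t/R_c)²(T_t/T_c)⁴ = (3.03)² × (2.89)⁴ = 640.4.
F_t/F_c = (L_t/L_c)/(d_t/d_c)² = 640.4 / (16.0)² = 2.502.

2.50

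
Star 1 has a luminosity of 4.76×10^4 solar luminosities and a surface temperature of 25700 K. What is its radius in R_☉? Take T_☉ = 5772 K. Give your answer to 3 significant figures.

R/R_☉ = √(L/L_☉) / (T/T_☉)² = √(4.76×10^4) / (4.453)²
       = 218.2 / 19.83 = 11.00.

11.0 R_☉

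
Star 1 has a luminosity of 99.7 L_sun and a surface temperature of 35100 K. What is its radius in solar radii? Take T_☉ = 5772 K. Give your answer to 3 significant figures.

0.270 solar radii

R/R_☉ = √(L/L_☉) / (T/T_☉)² = √(99.7) / (6.081)²
       = 9.985 / 36.98 = 0.2700.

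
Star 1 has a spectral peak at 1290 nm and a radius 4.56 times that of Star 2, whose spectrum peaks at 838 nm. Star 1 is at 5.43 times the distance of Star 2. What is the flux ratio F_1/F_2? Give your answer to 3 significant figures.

0.126

Wien's law: T_1/T_2 = λ_2/λ_1 = 838/1290 = 0.6496.
L_1/L_2 = (R_1/R_2)²(T_1/T_2)⁴ = (4.56)²(0.6496)⁴ = 3.703.
F_1/F_2 = (L_1/L_2)/(d_1/d_2)² = 3.703/(5.43)² = 0.1256.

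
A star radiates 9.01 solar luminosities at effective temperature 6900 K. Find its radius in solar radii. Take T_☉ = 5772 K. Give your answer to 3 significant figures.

R/R_☉ = √(L/L_☉) / (T/T_☉)² = √(9.01) / (1.195)²
       = 3.002 / 1.429 = 2.100.

2.10 solar radii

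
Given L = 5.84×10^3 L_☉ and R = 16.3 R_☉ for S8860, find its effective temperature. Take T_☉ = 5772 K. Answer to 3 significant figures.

1.25×10^4 K

T/T_☉ = (L/L_☉)^(1/4) / (R/R_☉)^(1/2)
T = 5772 × (5.84×10^3)^(1/4) / √(16.3) = 5772 × 8.742 / 4.037 = 1.250×10^4 K.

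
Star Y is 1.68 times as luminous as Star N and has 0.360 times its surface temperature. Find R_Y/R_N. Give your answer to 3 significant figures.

10.0

L ∝ R²T⁴ gives R ∝ √L / T², so
R_Y/R_N = √(1.68) / (0.360)² = 1.296 / 0.1296 = 10.00.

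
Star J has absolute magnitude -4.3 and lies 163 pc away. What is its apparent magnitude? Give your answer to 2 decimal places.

1.76

m = M + 5 log₁₀(d/10 pc) = -4.3 + 5 log₁₀(163/10)
  = -4.3 + 5 × 1.212 = -4.3 + 6.06 = 1.76.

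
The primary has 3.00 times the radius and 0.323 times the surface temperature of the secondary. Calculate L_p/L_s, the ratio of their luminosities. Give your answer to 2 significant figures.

From the Stefan–Boltzmann law, L ∝ R²T⁴, so
L_p/L_s = (R_p/R_s)² (T_p/T_s)⁴ = (3.00)² × (0.323)⁴ = 9.000 × 0.01088 = 0.09796.

0.098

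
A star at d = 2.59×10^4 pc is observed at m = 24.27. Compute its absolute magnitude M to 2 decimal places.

M = m − 5 log₁₀(d/10 pc) = 24.27 − 5 log₁₀(2.59×10^4/10)
  = 24.27 − 5 × 3.413 = 24.27 − 17.07 = 7.20.

7.20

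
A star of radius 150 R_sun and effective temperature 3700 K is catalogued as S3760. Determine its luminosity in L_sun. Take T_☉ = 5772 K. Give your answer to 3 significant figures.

L/L_☉ = (R/R_☉)² (T/T_☉)⁴ = (150)² × (3700/5772)⁴
       = 2.250×10^4 × (0.6410)⁴ = 2.250×10^4 × 0.1689 = 3799.

3.80×10^3 L_sun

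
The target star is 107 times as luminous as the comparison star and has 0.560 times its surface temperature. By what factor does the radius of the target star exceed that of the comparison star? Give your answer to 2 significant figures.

33

L ∝ R²T⁴ gives R ∝ √L / T², so
R_t/R_c = √(107) / (0.560)² = 10.34 / 0.3136 = 32.98.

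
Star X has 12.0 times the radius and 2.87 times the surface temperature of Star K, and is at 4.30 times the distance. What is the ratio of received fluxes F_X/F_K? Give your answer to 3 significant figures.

L_X/L_K = (R_X/R_K)²(T_X/T_K)⁴ = (12.0)² × (2.87)⁴ = 9770.
F_X/F_K = (L_X/L_K)/(d_X/d_K)² = 9770 / (4.30)² = 528.4.

528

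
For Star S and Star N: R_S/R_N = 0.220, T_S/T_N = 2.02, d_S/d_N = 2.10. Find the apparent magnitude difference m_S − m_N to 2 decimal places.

1.85

L_S/L_N = (0.220)²(2.02)⁴ = 0.8058.
F_S/F_N = (L_S/L_N)/(d_S/d_N)² = 0.8058/4.410 = 0.1827.
m_S − m_N = −2.5 log₁₀(0.1827) = 1.85.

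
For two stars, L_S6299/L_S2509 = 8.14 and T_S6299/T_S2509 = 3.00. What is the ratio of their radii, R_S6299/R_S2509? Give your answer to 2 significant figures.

L ∝ R²T⁴ gives R ∝ √L / T², so
R_S6299/R_S2509 = √(8.14) / (3.00)² = 2.853 / 9.000 = 0.3170.

0.32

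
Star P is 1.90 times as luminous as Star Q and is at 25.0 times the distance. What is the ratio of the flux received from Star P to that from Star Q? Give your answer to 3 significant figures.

0.00304

F = L/(4πd²), so F_P/F_Q = (L_P/L_Q) / (d_P/d_Q)²
= 1.90 / (25.0)² = 1.90 / 625.0 = 0.003040.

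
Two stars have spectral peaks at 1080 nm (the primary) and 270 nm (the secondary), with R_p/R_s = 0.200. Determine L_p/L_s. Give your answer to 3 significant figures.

Wien's law gives T ∝ 1/λ_max, so T_p/T_s = λ_s/λ_p = 270/1080 = 0.2500.
Then L ∝ R²T⁴ gives L_p/L_s = (0.200)² × (0.2500)⁴ = 0.04000 × 0.003906 = 1.563×10^-4.

1.56×10^-4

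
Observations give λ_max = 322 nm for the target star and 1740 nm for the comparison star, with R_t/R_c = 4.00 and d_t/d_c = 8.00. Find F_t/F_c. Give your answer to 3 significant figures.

213

Wien's law: T_t/T_c = λ_c/λ_t = 1740/322 = 5.404.
L_t/L_c = (R_t/R_c)²(T_t/T_c)⁴ = (4.00)²(5.404)⁴ = 1.364×10^4.
F_t/F_c = (L_t/L_c)/(d_t/d_c)² = 1.364×10^4/(8.00)² = 213.2.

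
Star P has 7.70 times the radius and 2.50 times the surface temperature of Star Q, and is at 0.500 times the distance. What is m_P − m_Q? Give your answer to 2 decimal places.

-9.92

L_P/L_Q = (7.70)²(2.50)⁴ = 2316.
F_P/F_Q = (L_P/L_Q)/(d_P/d_Q)² = 2316/0.2500 = 9264.
m_P − m_Q = −2.5 log₁₀(9264) = -9.92.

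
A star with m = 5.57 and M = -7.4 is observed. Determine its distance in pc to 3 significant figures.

m − M = 5 log₁₀(d/10 pc)
5.57 − (-7.4) = 12.97 = 5 log₁₀(d/10)
d = 10 × 10^(12.97/5) = 10 × 10^2.594 = 3926 pc.

3.93×10^3 pc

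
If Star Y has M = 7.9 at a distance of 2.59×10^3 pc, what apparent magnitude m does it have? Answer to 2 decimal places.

m = M + 5 log₁₀(d/10 pc) = 7.9 + 5 log₁₀(2.59×10^3/10)
  = 7.9 + 5 × 2.413 = 7.9 + 12.07 = 19.97.

19.97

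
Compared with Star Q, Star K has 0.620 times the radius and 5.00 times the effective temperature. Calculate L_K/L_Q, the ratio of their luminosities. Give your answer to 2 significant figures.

From the Stefan–Boltzmann law, L ∝ R²T⁴, so
L_K/L_Q = (R_K/R_Q)² (T_K/T_Q)⁴ = (0.620)² × (5.00)⁴ = 0.3844 × 625.0 = 240.2.

2.4×10^2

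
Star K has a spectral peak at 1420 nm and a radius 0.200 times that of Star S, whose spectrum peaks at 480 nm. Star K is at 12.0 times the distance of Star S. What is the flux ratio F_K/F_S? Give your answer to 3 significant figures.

Wien's law: T_K/T_S = λ_S/λ_K = 480/1420 = 0.3380.
L_K/L_S = (R_K/R_S)²(T_K/T_S)⁴ = (0.200)²(0.3380)⁴ = 5.222×10^-4.
F_K/F_S = (L_K/L_S)/(d_K/d_S)² = 5.222×10^-4/(12.0)² = 3.627×10^-6.

3.63×10^-6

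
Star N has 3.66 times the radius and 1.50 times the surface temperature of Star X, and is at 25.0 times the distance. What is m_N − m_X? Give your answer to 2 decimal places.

2.41

L_N/L_X = (3.66)²(1.50)⁴ = 67.82.
F_N/F_X = (L_N/L_X)/(d_N/d_X)² = 67.82/625.0 = 0.1085.
m_N − m_X = −2.5 log₁₀(0.1085) = 2.41.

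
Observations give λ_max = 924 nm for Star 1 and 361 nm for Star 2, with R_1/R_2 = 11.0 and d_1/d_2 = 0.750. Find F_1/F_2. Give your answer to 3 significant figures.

Wien's law: T_1/T_2 = λ_2/λ_1 = 361/924 = 0.3907.
L_1/L_2 = (R_1/R_2)²(T_1/T_2)⁴ = (11.0)²(0.3907)⁴ = 2.819.
F_1/F_2 = (L_1/L_2)/(d_1/d_2)² = 2.819/(0.750)² = 5.012.

5.01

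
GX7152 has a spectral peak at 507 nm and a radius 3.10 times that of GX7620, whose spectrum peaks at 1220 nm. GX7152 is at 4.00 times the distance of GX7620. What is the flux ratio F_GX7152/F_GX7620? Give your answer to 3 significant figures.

20.1

Wien's law: T_GX7152/T_GX7620 = λ_GX7620/λ_GX7152 = 1220/507 = 2.406.
L_GX7152/L_GX7620 = (R_GX7152/R_GX7620)²(T_GX7152/T_GX7620)⁴ = (3.10)²(2.406)⁴ = 322.2.
F_GX7152/F_GX7620 = (L_GX7152/L_GX7620)/(d_GX7152/d_GX7620)² = 322.2/(4.00)² = 20.14.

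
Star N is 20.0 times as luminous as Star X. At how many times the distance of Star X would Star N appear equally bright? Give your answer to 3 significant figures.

Equal flux requires L_N/d_N² = L_X/d_X², so d_N/d_X = √(L_N/L_X)
= √(20.0) = 4.472.

4.47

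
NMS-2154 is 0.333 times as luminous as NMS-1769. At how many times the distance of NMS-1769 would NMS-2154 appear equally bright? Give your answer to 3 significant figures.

0.577

Equal flux requires L_NMS-2154/d_NMS-2154² = L_NMS-1769/d_NMS-1769², so d_NMS-2154/d_NMS-1769 = √(L_NMS-2154/L_NMS-1769)
= √(0.333) = 0.5771.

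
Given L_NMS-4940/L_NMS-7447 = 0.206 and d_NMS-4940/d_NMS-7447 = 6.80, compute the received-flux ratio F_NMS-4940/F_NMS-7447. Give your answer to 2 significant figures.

0.0045

F = L/(4πd²), so F_NMS-4940/F_NMS-7447 = (L_NMS-4940/L_NMS-7447) / (d_NMS-4940/d_NMS-7447)²
= 0.206 / (6.80)² = 0.206 / 46.24 = 0.004455.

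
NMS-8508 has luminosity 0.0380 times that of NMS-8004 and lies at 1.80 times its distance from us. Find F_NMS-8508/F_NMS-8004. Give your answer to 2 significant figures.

F = L/(4πd²), so F_NMS-8508/F_NMS-8004 = (L_NMS-8508/L_NMS-8004) / (d_NMS-8508/d_NMS-8004)²
= 0.0380 / (1.80)² = 0.0380 / 3.240 = 0.01173.

0.012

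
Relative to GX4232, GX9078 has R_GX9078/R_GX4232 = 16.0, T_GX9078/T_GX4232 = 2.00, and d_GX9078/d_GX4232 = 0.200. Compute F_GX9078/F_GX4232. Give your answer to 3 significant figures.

1.02×10^5

L_GX9078/L_GX4232 = (R_GX9078/R_GX4232)²(T_GX9078/T_GX4232)⁴ = (16.0)² × (2.00)⁴ = 4096.
F_GX9078/F_GX4232 = (L_GX9078/L_GX4232)/(d_GX9078/d_GX4232)² = 4096 / (0.200)² = 1.024×10^5.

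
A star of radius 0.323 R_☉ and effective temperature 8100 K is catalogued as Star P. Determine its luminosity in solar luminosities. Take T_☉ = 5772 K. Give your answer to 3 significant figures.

L/L_☉ = (R/R_☉)² (T/T_☉)⁴ = (0.323)² × (8100/5772)⁴
       = 0.1043 × (1.403)⁴ = 0.1043 × 3.878 = 0.4046.

0.405 solar luminosities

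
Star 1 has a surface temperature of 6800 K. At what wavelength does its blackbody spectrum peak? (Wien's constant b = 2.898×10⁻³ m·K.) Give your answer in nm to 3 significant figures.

426 nm

λ_max = b/T = 2.898×10⁻³ / 6800 = 4.26×10^-7 m = 426.2 nm.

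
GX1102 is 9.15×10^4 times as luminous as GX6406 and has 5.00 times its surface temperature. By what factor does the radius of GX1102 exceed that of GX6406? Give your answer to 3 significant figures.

L ∝ R²T⁴ gives R ∝ √L / T², so
R_GX1102/R_GX6406 = √(9.15×10^4) / (5.00)² = 302.5 / 25.00 = 12.10.

12.1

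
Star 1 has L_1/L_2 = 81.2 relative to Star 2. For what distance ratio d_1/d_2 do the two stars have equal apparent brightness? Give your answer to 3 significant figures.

Equal flux requires L_1/d_1² = L_2/d_2², so d_1/d_2 = √(L_1/L_2)
= √(81.2) = 9.011.

9.01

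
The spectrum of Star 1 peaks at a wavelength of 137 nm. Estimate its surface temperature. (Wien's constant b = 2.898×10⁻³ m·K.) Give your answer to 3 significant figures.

T = b/λ_max = 2.898×10⁻³ / (137×10⁻⁹) = 2.115×10^4 K.

2.12×10^4 K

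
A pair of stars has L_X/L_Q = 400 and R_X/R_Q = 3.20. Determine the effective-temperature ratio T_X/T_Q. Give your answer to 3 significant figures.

L ∝ R²T⁴ gives T ∝ (L/R²)^(1/4), so
T_X/T_Q = (400 / 3.20²)^(1/4) = (39.06)^(1/4) = 2.500.

2.50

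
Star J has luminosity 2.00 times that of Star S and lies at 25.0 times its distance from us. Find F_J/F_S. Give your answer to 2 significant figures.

0.0032

F = L/(4πd²), so F_J/F_S = (L_J/L_S) / (d_J/d_S)²
= 2.00 / (25.0)² = 2.00 / 625.0 = 0.003200.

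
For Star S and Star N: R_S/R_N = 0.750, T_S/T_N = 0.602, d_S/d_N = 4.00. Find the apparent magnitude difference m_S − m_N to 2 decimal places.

5.84

L_S/L_N = (0.750)²(0.602)⁴ = 0.07388.
F_S/F_N = (L_S/L_N)/(d_S/d_N)² = 0.07388/16.00 = 0.004617.
m_S − m_N = −2.5 log₁₀(0.004617) = 5.84.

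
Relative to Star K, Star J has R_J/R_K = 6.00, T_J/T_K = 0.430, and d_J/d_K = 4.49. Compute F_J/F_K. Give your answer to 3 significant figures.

0.0610

L_J/L_K = (R_J/R_K)²(T_J/T_K)⁴ = (6.00)² × (0.430)⁴ = 1.231.
F_J/F_K = (L_J/L_K)/(d_J/d_K)² = 1.231 / (4.49)² = 0.06105.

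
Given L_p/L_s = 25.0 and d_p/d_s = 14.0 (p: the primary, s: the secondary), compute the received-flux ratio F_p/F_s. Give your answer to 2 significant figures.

F = L/(4πd²), so F_p/F_s = (L_p/L_s) / (d_p/d_s)²
= 25.0 / (14.0)² = 25.0 / 196.0 = 0.1276.

0.13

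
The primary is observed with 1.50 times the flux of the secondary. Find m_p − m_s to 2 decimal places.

m_p − m_s = −2.5 log₁₀(F_p/F_s) = −2.5 log₁₀(1.50) = −2.5 × (0.176) = -0.440.

-0.44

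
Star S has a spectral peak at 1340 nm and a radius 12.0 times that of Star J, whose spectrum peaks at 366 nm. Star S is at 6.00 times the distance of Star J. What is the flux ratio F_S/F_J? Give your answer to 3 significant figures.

0.0223

Wien's law: T_S/T_J = λ_J/λ_S = 366/1340 = 0.2731.
L_S/L_J = (R_S/R_J)²(T_S/T_J)⁴ = (12.0)²(0.2731)⁴ = 0.8014.
F_S/F_J = (L_S/L_J)/(d_S/d_J)² = 0.8014/(6.00)² = 0.02226.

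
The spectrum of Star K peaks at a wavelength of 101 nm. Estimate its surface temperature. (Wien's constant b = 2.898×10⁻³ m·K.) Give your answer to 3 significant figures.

T = b/λ_max = 2.898×10⁻³ / (101×10⁻⁹) = 2.869×10^4 K.

2.87×10^4 K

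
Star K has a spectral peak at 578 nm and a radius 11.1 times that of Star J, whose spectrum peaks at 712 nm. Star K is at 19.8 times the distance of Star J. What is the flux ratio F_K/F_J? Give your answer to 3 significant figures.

Wien's law: T_K/T_J = λ_J/λ_K = 712/578 = 1.232.
L_K/L_J = (R_K/R_J)²(T_K/T_J)⁴ = (11.1)²(1.232)⁴ = 283.7.
F_K/F_J = (L_K/L_J)/(d_K/d_J)² = 283.7/(19.8)² = 0.7236.

0.724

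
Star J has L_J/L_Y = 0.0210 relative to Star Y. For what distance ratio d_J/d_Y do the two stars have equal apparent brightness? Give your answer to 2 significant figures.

Equal flux requires L_J/d_J² = L_Y/d_Y², so d_J/d_Y = √(L_J/L_Y)
= √(0.0210) = 0.1449.

0.14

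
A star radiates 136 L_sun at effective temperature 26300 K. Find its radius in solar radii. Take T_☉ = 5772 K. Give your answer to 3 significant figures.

0.562 solar radii

R/R_☉ = √(L/L_☉) / (T/T_☉)² = √(136) / (4.556)²
       = 11.66 / 20.76 = 0.5617.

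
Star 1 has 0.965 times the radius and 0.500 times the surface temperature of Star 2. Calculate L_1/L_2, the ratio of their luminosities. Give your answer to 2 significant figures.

0.058

From the Stefan–Boltzmann law, L ∝ R²T⁴, so
L_1/L_2 = (R_1/R_2)² (T_1/T_2)⁴ = (0.965)² × (0.500)⁴ = 0.9312 × 0.06250 = 0.05820.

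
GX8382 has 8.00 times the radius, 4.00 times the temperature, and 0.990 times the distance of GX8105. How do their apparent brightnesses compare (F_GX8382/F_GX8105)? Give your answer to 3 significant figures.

L_GX8382/L_GX8105 = (R_GX8382/R_GX8105)²(T_GX8382/T_GX8105)⁴ = (8.00)² × (4.00)⁴ = 1.638×10^4.
F_GX8382/F_GX8105 = (L_GX8382/L_GX8105)/(d_GX8382/d_GX8105)² = 1.638×10^4 / (0.990)² = 1.672×10^4.

1.67×10^4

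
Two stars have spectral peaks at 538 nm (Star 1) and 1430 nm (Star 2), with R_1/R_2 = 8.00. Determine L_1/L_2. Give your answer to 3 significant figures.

Wien's law gives T ∝ 1/λ_max, so T_1/T_2 = λ_2/λ_1 = 1430/538 = 2.658.
Then L ∝ R²T⁴ gives L_1/L_2 = (8.00)² × (2.658)⁴ = 64.00 × 49.91 = 3194.

3.19×10^3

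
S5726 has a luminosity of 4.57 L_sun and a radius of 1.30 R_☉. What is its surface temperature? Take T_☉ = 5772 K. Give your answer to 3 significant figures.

T/T_☉ = (L/L_☉)^(1/4) / (R/R_☉)^(1/2)
T = 5772 × (4.57)^(1/4) / √(1.30) = 5772 × 1.462 / 1.140 = 7402 K.

7.40×10^3 K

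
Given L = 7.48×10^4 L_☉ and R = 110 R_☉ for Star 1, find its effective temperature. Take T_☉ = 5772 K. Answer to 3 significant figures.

T/T_☉ = (L/L_☉)^(1/4) / (R/R_☉)^(1/2)
T = 5772 × (7.48×10^4)^(1/4) / √(110) = 5772 × 16.54 / 10.49 = 9101 K.

9.10×10^3 K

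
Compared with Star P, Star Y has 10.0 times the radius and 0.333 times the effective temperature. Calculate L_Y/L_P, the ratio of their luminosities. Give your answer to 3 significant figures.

From the Stefan–Boltzmann law, L ∝ R²T⁴, so
L_Y/L_P = (R_Y/R_P)² (T_Y/T_P)⁴ = (10.0)² × (0.333)⁴ = 100.0 × 0.01230 = 1.230.

1.23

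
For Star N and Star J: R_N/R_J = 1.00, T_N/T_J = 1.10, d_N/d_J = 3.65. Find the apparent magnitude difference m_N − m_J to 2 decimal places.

2.40

L_N/L_J = (1.00)²(1.10)⁴ = 1.464.
F_N/F_J = (L_N/L_J)/(d_N/d_J)² = 1.464/13.32 = 0.1099.
m_N − m_J = −2.5 log₁₀(0.1099) = 2.40.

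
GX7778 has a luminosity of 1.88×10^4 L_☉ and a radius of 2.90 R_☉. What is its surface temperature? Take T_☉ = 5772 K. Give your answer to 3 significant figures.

T/T_☉ = (L/L_☉)^(1/4) / (R/R_☉)^(1/2)
T = 5772 × (1.88×10^4)^(1/4) / √(2.90) = 5772 × 11.71 / 1.703 = 3.969×10^4 K.

3.97×10^4 K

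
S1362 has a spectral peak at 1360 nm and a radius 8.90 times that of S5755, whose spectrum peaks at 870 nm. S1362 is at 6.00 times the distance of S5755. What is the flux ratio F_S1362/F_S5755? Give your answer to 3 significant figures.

0.368

Wien's law: T_S1362/T_S5755 = λ_S5755/λ_S1362 = 870/1360 = 0.6397.
L_S1362/L_S5755 = (R_S1362/R_S5755)²(T_S1362/T_S5755)⁴ = (8.90)²(0.6397)⁴ = 13.26.
F_S1362/F_S5755 = (L_S1362/L_S5755)/(d_S1362/d_S5755)² = 13.26/(6.00)² = 0.3685.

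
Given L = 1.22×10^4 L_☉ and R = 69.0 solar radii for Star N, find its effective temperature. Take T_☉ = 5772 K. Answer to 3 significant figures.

T/T_☉ = (L/L_☉)^(1/4) / (R/R_☉)^(1/2)
T = 5772 × (1.22×10^4)^(1/4) / √(69.0) = 5772 × 10.51 / 8.307 = 7303 K.

7.30×10^3 K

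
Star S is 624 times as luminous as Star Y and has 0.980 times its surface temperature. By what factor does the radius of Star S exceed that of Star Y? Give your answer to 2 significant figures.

L ∝ R²T⁴ gives R ∝ √L / T², so
R_S/R_Y = √(624) / (0.980)² = 24.98 / 0.9604 = 26.01.

26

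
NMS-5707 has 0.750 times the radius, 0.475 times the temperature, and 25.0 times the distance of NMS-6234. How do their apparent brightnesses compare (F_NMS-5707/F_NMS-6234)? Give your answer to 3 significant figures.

4.58×10^-5

L_NMS-5707/L_NMS-6234 = (R_NMS-5707/R_NMS-6234)²(T_NMS-5707/T_NMS-6234)⁴ = (0.750)² × (0.475)⁴ = 0.02863.
F_NMS-5707/F_NMS-6234 = (L_NMS-5707/L_NMS-6234)/(d_NMS-5707/d_NMS-6234)² = 0.02863 / (25.0)² = 4.582×10^-5.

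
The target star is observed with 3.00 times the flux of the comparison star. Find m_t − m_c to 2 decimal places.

-1.19

m_t − m_c = −2.5 log₁₀(F_t/F_c) = −2.5 log₁₀(3.00) = −2.5 × (0.477) = -1.193.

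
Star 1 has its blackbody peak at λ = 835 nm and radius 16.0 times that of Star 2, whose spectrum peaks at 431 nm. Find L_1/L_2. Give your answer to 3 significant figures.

18.2

Wien's law gives T ∝ 1/λ_max, so T_1/T_2 = λ_2/λ_1 = 431/835 = 0.5162.
Then L ∝ R²T⁴ gives L_1/L_2 = (16.0)² × (0.5162)⁴ = 256.0 × 0.07098 = 18.17.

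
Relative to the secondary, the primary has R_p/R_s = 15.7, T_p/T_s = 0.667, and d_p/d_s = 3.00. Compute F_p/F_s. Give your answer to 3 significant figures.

L_p/L_s = (R_p/R_s)²(T_p/T_s)⁴ = (15.7)² × (0.667)⁴ = 48.79.
F_p/F_s = (L_p/L_s)/(d_p/d_s)² = 48.79 / (3.00)² = 5.421.

5.42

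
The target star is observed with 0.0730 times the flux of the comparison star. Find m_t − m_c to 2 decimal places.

m_t − m_c = −2.5 log₁₀(F_t/F_c) = −2.5 log₁₀(0.0730) = −2.5 × (-1.137) = 2.842.

2.84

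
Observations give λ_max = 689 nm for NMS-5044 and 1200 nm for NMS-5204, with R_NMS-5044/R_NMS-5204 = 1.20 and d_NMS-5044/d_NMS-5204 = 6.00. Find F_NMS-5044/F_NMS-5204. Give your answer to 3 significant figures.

Wien's law: T_NMS-5044/T_NMS-5204 = λ_NMS-5204/λ_NMS-5044 = 1200/689 = 1.742.
L_NMS-5044/L_NMS-5204 = (R_NMS-5044/R_NMS-5204)²(T_NMS-5044/T_NMS-5204)⁴ = (1.20)²(1.742)⁴ = 13.25.
F_NMS-5044/F_NMS-5204 = (L_NMS-5044/L_NMS-5204)/(d_NMS-5044/d_NMS-5204)² = 13.25/(6.00)² = 0.3681.

0.368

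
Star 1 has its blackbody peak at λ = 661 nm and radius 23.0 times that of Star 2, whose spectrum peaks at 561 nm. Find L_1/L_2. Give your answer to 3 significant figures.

Wien's law gives T ∝ 1/λ_max, so T_1/T_2 = λ_2/λ_1 = 561/661 = 0.8487.
Then L ∝ R²T⁴ gives L_1/L_2 = (23.0)² × (0.8487)⁴ = 529.0 × 0.5189 = 274.5.

274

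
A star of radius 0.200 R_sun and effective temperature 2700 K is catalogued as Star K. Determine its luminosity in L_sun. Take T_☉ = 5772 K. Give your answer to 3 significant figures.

L/L_☉ = (R/R_☉)² (T/T_☉)⁴ = (0.200)² × (2700/5772)⁴
       = 0.04000 × (0.4678)⁴ = 0.04000 × 0.04788 = 0.001915.

0.00192 L_sun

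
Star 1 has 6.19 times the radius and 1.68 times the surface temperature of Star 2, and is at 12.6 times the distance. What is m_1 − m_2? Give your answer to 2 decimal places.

-0.71

L_1/L_2 = (6.19)²(1.68)⁴ = 305.2.
F_1/F_2 = (L_1/L_2)/(d_1/d_2)² = 305.2/158.8 = 1.923.
m_1 − m_2 = −2.5 log₁₀(1.923) = -0.71.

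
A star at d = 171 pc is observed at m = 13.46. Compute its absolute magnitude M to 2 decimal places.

M = m − 5 log₁₀(d/10 pc) = 13.46 − 5 log₁₀(171/10)
  = 13.46 − 5 × 1.233 = 13.46 − 6.16 = 7.30.

7.30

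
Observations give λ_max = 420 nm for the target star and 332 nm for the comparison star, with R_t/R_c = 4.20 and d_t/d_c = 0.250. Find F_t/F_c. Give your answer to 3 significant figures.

110

Wien's law: T_t/T_c = λ_c/λ_t = 332/420 = 0.7905.
L_t/L_c = (R_t/R_c)²(T_t/T_c)⁴ = (4.20)²(0.7905)⁴ = 6.887.
F_t/F_c = (L_t/L_c)/(d_t/d_c)² = 6.887/(0.250)² = 110.2.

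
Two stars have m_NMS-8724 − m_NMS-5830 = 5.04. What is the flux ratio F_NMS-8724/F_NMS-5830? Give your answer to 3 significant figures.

0.00964

F_NMS-8724/F_NMS-5830 = 10^(−(m_NMS-8724 − m_NMS-5830)/2.5) = 10^(-5.04/2.5) = 10^-2.016 = 0.009638.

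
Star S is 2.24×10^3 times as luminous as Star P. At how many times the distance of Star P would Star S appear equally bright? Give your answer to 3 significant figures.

47.3

Equal flux requires L_S/d_S² = L_P/d_P², so d_S/d_P = √(L_S/L_P)
= √(2.24×10^3) = 47.33.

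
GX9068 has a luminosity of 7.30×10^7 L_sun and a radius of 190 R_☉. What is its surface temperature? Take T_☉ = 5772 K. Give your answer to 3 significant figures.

3.87×10^4 K

T/T_☉ = (L/L_☉)^(1/4) / (R/R_☉)^(1/2)
T = 5772 × (7.30×10^7)^(1/4) / √(190) = 5772 × 92.43 / 13.78 = 3.871×10^4 K.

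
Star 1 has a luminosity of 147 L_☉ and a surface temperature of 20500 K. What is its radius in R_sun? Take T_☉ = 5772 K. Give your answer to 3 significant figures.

R/R_☉ = √(L/L_☉) / (T/T_☉)² = √(147) / (3.552)²
       = 12.12 / 12.61 = 0.9612.

0.961 R_sun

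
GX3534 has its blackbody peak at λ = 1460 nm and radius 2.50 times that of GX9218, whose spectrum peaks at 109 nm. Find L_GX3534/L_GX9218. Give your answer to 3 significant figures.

1.94×10^-4

Wien's law gives T ∝ 1/λ_max, so T_GX3534/T_GX9218 = λ_GX9218/λ_GX3534 = 109/1460 = 0.07466.
Then L ∝ R²T⁴ gives L_GX3534/L_GX9218 = (2.50)² × (0.07466)⁴ = 6.250 × 3.107×10^-5 = 1.942×10^-4.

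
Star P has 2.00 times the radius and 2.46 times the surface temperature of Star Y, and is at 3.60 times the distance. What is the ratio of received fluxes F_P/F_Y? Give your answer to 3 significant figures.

L_P/L_Y = (R_P/R_Y)²(T_P/T_Y)⁴ = (2.00)² × (2.46)⁴ = 146.5.
F_P/F_Y = (L_P/L_Y)/(d_P/d_Y)² = 146.5 / (3.60)² = 11.30.

11.3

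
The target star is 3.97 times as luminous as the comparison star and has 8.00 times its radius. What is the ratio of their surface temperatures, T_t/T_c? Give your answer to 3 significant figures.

0.499

L ∝ R²T⁴ gives T ∝ (L/R²)^(1/4), so
T_t/T_c = (3.97 / 8.00²)^(1/4) = (0.06203)^(1/4) = 0.4991.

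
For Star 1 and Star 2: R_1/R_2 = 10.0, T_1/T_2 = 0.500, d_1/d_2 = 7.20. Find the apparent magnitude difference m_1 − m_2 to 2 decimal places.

2.30

L_1/L_2 = (10.0)²(0.500)⁴ = 6.250.
F_1/F_2 = (L_1/L_2)/(d_1/d_2)² = 6.250/51.84 = 0.1206.
m_1 − m_2 = −2.5 log₁₀(0.1206) = 2.30.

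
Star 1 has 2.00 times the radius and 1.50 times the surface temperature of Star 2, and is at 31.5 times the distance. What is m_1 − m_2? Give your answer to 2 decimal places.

L_1/L_2 = (2.00)²(1.50)⁴ = 20.25.
F_1/F_2 = (L_1/L_2)/(d_1/d_2)² = 20.25/992.2 = 0.02041.
m_1 − m_2 = −2.5 log₁₀(0.02041) = 4.23.

4.23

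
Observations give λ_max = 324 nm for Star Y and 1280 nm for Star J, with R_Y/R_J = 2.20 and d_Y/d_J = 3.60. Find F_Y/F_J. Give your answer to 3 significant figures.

Wien's law: T_Y/T_J = λ_J/λ_Y = 1280/324 = 3.951.
L_Y/L_J = (R_Y/R_J)²(T_Y/T_J)⁴ = (2.20)²(3.951)⁴ = 1179.
F_Y/F_J = (L_Y/L_J)/(d_Y/d_J)² = 1179/(3.60)² = 90.97.

91.0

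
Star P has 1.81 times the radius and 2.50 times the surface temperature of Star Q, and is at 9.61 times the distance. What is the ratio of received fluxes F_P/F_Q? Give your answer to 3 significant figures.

L_P/L_Q = (R_P/R_Q)²(T_P/T_Q)⁴ = (1.81)² × (2.50)⁴ = 128.0.
F_P/F_Q = (L_P/L_Q)/(d_P/d_Q)² = 128.0 / (9.61)² = 1.386.

1.39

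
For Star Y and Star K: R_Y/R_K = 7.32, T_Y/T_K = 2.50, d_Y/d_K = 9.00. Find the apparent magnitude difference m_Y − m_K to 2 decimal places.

-3.53

L_Y/L_K = (7.32)²(2.50)⁴ = 2093.
F_Y/F_K = (L_Y/L_K)/(d_Y/d_K)² = 2093/81.00 = 25.84.
m_Y − m_K = −2.5 log₁₀(25.84) = -3.53.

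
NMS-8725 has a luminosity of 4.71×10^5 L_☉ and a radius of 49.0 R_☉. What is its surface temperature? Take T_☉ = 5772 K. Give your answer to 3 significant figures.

T/T_☉ = (L/L_☉)^(1/4) / (R/R_☉)^(1/2)
T = 5772 × (4.71×10^5)^(1/4) / √(49.0) = 5772 × 26.20 / 7.000 = 2.160×10^4 K.

2.16×10^4 K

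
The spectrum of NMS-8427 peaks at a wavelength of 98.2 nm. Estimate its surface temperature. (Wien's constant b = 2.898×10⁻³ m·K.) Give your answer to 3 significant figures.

T = b/λ_max = 2.898×10⁻³ / (98.2×10⁻⁹) = 2.951×10^4 K.

2.95×10^4 K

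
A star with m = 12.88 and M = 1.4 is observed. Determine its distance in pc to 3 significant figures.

1.98×10^3 pc

m − M = 5 log₁₀(d/10 pc)
12.88 − (1.4) = 11.48 = 5 log₁₀(d/10)
d = 10 × 10^(11.48/5) = 10 × 10^2.296 = 1977 pc.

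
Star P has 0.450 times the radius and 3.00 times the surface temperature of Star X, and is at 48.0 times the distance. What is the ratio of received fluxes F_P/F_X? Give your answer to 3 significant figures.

L_P/L_X = (R_P/R_X)²(T_P/T_X)⁴ = (0.450)² × (3.00)⁴ = 16.40.
F_P/F_X = (L_P/L_X)/(d_P/d_X)² = 16.40 / (48.0)² = 0.007119.

0.00712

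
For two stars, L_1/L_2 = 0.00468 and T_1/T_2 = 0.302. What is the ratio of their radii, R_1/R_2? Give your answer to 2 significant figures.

0.75

L ∝ R²T⁴ gives R ∝ √L / T², so
R_1/R_2 = √(0.00468) / (0.302)² = 0.06841 / 0.09120 = 0.7501.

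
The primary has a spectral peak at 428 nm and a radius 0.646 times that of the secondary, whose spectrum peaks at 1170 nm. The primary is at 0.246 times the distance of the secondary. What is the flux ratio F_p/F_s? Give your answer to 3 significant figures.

Wien's law: T_p/T_s = λ_s/λ_p = 1170/428 = 2.734.
L_p/L_s = (R_p/R_s)²(T_p/T_s)⁴ = (0.646)²(2.734)⁴ = 23.30.
F_p/F_s = (L_p/L_s)/(d_p/d_s)² = 23.30/(0.246)² = 385.1.

385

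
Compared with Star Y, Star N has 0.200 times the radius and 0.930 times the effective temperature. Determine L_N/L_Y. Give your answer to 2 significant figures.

From the Stefan–Boltzmann law, L ∝ R²T⁴, so
L_N/L_Y = (R_N/R_Y)² (T_N/T_Y)⁴ = (0.200)² × (0.930)⁴ = 0.04000 × 0.7481 = 0.02992.

0.030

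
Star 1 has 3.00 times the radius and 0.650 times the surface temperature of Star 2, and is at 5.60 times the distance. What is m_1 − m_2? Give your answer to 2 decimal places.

3.23

L_1/L_2 = (3.00)²(0.650)⁴ = 1.607.
F_1/F_2 = (L_1/L_2)/(d_1/d_2)² = 1.607/31.36 = 0.05123.
m_1 − m_2 = −2.5 log₁₀(0.05123) = 3.23.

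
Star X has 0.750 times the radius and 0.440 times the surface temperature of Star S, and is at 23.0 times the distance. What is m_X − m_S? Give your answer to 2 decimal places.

11.00

L_X/L_S = (0.750)²(0.440)⁴ = 0.02108.
F_X/F_S = (L_X/L_S)/(d_X/d_S)² = 0.02108/529.0 = 3.985×10^-5.
m_X − m_S = −2.5 log₁₀(3.985×10^-5) = 11.00.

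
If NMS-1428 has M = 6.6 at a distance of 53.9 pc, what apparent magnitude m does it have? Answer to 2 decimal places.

m = M + 5 log₁₀(d/10 pc) = 6.6 + 5 log₁₀(53.9/10)
  = 6.6 + 5 × 0.732 = 6.6 + 3.66 = 10.26.

10.26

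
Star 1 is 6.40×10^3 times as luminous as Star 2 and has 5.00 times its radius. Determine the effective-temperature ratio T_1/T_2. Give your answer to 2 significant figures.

L ∝ R²T⁴ gives T ∝ (L/R²)^(1/4), so
T_1/T_2 = (6.40×10^3 / 5.00²)^(1/4) = (256.0)^(1/4) = 4.000.

4.0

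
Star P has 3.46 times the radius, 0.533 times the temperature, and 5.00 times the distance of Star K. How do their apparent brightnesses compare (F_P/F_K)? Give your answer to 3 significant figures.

0.0386

L_P/L_K = (R_P/R_K)²(T_P/T_K)⁴ = (3.46)² × (0.533)⁴ = 0.9662.
F_P/F_K = (L_P/L_K)/(d_P/d_K)² = 0.9662 / (5.00)² = 0.03865.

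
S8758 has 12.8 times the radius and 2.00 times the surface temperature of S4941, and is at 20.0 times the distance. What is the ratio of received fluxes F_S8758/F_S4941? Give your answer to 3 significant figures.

6.55

L_S8758/L_S4941 = (R_S8758/R_S4941)²(T_S8758/T_S4941)⁴ = (12.8)² × (2.00)⁴ = 2621.
F_S8758/F_S4941 = (L_S8758/L_S4941)/(d_S8758/d_S4941)² = 2621 / (20.0)² = 6.554.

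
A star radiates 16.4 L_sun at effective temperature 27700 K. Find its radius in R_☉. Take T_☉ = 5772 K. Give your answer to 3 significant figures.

R/R_☉ = √(L/L_☉) / (T/T_☉)² = √(16.4) / (4.799)²
       = 4.050 / 23.03 = 0.1758.

0.176 R_☉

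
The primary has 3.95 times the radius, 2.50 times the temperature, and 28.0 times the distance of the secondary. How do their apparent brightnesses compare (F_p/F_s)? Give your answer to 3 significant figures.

0.777

L_p/L_s = (R_p/R_s)²(T_p/T_s)⁴ = (3.95)² × (2.50)⁴ = 609.5.
F_p/F_s = (L_p/L_s)/(d_p/d_s)² = 609.5 / (28.0)² = 0.7774.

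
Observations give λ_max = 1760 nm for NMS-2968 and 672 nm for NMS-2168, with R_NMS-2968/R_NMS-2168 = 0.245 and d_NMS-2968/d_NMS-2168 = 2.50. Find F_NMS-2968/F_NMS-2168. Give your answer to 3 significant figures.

2.04×10^-4

Wien's law: T_NMS-2968/T_NMS-2168 = λ_NMS-2168/λ_NMS-2968 = 672/1760 = 0.3818.
L_NMS-2968/L_NMS-2168 = (R_NMS-2968/R_NMS-2168)²(T_NMS-2968/T_NMS-2168)⁴ = (0.245)²(0.3818)⁴ = 0.001276.
F_NMS-2968/F_NMS-2168 = (L_NMS-2968/L_NMS-2168)/(d_NMS-2968/d_NMS-2168)² = 0.001276/(2.50)² = 2.041×10^-4.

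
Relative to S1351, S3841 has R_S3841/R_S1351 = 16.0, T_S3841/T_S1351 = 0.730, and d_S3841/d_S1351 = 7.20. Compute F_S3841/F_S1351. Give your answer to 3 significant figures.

1.40

L_S3841/L_S1351 = (R_S3841/R_S1351)²(T_S3841/T_S1351)⁴ = (16.0)² × (0.730)⁴ = 72.70.
F_S3841/F_S1351 = (L_S3841/L_S1351)/(d_S3841/d_S1351)² = 72.70 / (7.20)² = 1.402.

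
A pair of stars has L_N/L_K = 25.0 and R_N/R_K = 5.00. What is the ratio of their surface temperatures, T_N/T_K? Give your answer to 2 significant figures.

L ∝ R²T⁴ gives T ∝ (L/R²)^(1/4), so
T_N/T_K = (25.0 / 5.00²)^(1/4) = (1.000)^(1/4) = 1.000.

1.0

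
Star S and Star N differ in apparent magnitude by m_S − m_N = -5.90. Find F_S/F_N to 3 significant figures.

229

F_S/F_N = 10^(−(m_S − m_N)/2.5) = 10^(5.90/2.5) = 10^2.360 = 229.1.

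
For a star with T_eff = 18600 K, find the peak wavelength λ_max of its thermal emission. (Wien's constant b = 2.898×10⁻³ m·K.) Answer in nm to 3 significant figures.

156 nm

λ_max = b/T = 2.898×10⁻³ / 18600 = 1.56×10^-7 m = 155.8 nm.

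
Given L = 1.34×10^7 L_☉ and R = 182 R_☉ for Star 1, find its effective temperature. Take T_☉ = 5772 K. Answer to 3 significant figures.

T/T_☉ = (L/L_☉)^(1/4) / (R/R_☉)^(1/2)
T = 5772 × (1.34×10^7)^(1/4) / √(182) = 5772 × 60.50 / 13.49 = 2.589×10^4 K.

2.59×10^4 K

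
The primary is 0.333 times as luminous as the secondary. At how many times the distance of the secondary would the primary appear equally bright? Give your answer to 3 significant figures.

0.577

Equal flux requires L_p/d_p² = L_s/d_s², so d_p/d_s = √(L_p/L_s)
= √(0.333) = 0.5771.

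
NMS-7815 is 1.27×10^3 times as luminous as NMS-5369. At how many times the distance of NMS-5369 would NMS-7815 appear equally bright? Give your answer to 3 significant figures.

35.6

Equal flux requires L_NMS-7815/d_NMS-7815² = L_NMS-5369/d_NMS-5369², so d_NMS-7815/d_NMS-5369 = √(L_NMS-7815/L_NMS-5369)
= √(1.27×10^3) = 35.64.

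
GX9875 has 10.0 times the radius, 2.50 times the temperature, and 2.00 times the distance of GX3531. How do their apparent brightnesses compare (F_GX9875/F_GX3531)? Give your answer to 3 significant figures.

L_GX9875/L_GX3531 = (R_GX9875/R_GX3531)²(T_GX9875/T_GX3531)⁴ = (10.0)² × (2.50)⁴ = 3906.
F_GX9875/F_GX3531 = (L_GX9875/L_GX3531)/(d_GX9875/d_GX3531)² = 3906 / (2.00)² = 976.6.

977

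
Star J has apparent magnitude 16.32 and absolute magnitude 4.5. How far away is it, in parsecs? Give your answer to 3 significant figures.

2.31×10^3 pc

m − M = 5 log₁₀(d/10 pc)
16.32 − (4.5) = 11.82 = 5 log₁₀(d/10)
d = 10 × 10^(11.82/5) = 10 × 10^2.364 = 2312 pc.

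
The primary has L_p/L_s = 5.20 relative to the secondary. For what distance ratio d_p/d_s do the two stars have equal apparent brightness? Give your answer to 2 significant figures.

Equal flux requires L_p/d_p² = L_s/d_s², so d_p/d_s = √(L_p/L_s)
= √(5.20) = 2.280.

2.3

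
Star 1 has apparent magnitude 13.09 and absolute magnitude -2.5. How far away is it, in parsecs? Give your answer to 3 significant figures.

1.31×10^4 pc

m − M = 5 log₁₀(d/10 pc)
13.09 − (-2.5) = 15.59 = 5 log₁₀(d/10)
d = 10 × 10^(15.59/5) = 10 × 10^3.118 = 1.312×10^4 pc.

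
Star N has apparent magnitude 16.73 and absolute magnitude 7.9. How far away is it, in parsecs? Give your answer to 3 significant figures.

m − M = 5 log₁₀(d/10 pc)
16.73 − (7.9) = 8.83 = 5 log₁₀(d/10)
d = 10 × 10^(8.83/5) = 10 × 10^1.766 = 583.4 pc.

583 pc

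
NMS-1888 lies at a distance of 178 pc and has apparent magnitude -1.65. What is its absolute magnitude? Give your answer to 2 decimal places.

M = m − 5 log₁₀(d/10 pc) = -1.65 − 5 log₁₀(178/10)
  = -1.65 − 5 × 1.250 = -1.65 − 6.25 = -7.90.

-7.90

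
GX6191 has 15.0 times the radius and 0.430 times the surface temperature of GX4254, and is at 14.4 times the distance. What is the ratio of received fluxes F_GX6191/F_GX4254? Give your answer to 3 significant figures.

0.0371

L_GX6191/L_GX4254 = (R_GX6191/R_GX4254)²(T_GX6191/T_GX4254)⁴ = (15.0)² × (0.430)⁴ = 7.692.
F_GX6191/F_GX4254 = (L_GX6191/L_GX4254)/(d_GX6191/d_GX4254)² = 7.692 / (14.4)² = 0.03710.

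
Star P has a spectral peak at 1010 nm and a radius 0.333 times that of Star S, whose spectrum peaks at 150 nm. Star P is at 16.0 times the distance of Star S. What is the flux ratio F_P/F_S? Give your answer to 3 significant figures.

2.11×10^-7

Wien's law: T_P/T_S = λ_S/λ_P = 150/1010 = 0.1485.
L_P/L_S = (R_P/R_S)²(T_P/T_S)⁴ = (0.333)²(0.1485)⁴ = 5.395×10^-5.
F_P/F_S = (L_P/L_S)/(d_P/d_S)² = 5.395×10^-5/(16.0)² = 2.107×10^-7.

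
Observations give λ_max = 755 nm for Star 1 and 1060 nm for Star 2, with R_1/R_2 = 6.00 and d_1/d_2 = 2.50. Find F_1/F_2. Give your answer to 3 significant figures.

22.4

Wien's law: T_1/T_2 = λ_2/λ_1 = 1060/755 = 1.404.
L_1/L_2 = (R_1/R_2)²(T_1/T_2)⁴ = (6.00)²(1.404)⁴ = 139.9.
F_1/F_2 = (L_1/L_2)/(d_1/d_2)² = 139.9/(2.50)² = 22.38.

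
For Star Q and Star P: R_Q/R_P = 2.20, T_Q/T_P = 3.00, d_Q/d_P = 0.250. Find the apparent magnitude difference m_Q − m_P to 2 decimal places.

L_Q/L_P = (2.20)²(3.00)⁴ = 392.0.
F_Q/F_P = (L_Q/L_P)/(d_Q/d_P)² = 392.0/0.06250 = 6273.
m_Q − m_P = −2.5 log₁₀(6273) = -9.49.

-9.49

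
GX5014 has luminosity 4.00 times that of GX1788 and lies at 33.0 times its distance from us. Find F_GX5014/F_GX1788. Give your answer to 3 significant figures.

F = L/(4πd²), so F_GX5014/F_GX1788 = (L_GX5014/L_GX1788) / (d_GX5014/d_GX1788)²
= 4.00 / (33.0)² = 4.00 / 1089 = 0.003673.

0.00367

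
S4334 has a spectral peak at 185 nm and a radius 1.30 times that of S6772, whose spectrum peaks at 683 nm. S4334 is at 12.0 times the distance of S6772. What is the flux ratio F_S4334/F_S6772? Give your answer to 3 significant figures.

2.18

Wien's law: T_S4334/T_S6772 = λ_S6772/λ_S4334 = 683/185 = 3.692.
L_S4334/L_S6772 = (R_S4334/R_S6772)²(T_S4334/T_S6772)⁴ = (1.30)²(3.692)⁴ = 314.0.
F_S4334/F_S6772 = (L_S4334/L_S6772)/(d_S4334/d_S6772)² = 314.0/(12.0)² = 2.180.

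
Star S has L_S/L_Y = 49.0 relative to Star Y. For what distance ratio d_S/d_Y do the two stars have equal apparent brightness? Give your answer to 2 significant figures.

Equal flux requires L_S/d_S² = L_Y/d_Y², so d_S/d_Y = √(L_S/L_Y)
= √(49.0) = 7.000.

7.0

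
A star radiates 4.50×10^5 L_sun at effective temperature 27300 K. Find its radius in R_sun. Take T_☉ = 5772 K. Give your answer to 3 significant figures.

30.0 R_sun

R/R_☉ = √(L/L_☉) / (T/T_☉)² = √(4.50×10^5) / (4.730)²
       = 670.8 / 22.37 = 29.99.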